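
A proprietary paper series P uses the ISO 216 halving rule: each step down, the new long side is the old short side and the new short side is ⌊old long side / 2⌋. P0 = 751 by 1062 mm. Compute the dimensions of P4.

P1: ⌊1062/2⌋ × 751 = 531 × 751 mm
P2: ⌊751/2⌋ × 531 = 375 × 531 mm
P3: ⌊531/2⌋ × 375 = 265 × 375 mm
P4: ⌊375/2⌋ × 265 = 187 × 265 mm

187 × 265 mm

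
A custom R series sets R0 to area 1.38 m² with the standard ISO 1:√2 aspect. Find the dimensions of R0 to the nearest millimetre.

988 × 1397 mm

Let the short side be w mm. Then w · w√2 = 1.38 m² = 1,380,000 mm².
w² = 1,380,000/√2, so w ≈ 987.8 mm; long side = w√2 ≈ 1397.0 mm.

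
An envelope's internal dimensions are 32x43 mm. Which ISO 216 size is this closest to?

Aspect ratio 43/32 ≈ 1.344 (ISO target is √2 ≈ 1.414).
In the B-series (B0 = 1000 × 1414 mm): B10 = 31 × 44 mm.
Off by 2 mm total — nearest standard size.

B10 (31 × 44 mm)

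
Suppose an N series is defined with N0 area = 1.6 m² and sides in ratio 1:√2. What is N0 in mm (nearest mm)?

Let the short side be w mm. Then w · w√2 = 1.6 m² = 1,600,000 mm².
w² = 1,600,000/√2, so w ≈ 1063.7 mm; long side = w√2 ≈ 1504.2 mm.

1064 × 1504 mm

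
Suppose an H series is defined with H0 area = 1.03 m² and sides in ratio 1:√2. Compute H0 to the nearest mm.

Let the short side be w mm. Then w · w√2 = 1.03 m² = 1,030,000 mm².
w² = 1,030,000/√2, so w ≈ 853.4 mm; long side = w√2 ≈ 1206.9 mm.

853 × 1207 mm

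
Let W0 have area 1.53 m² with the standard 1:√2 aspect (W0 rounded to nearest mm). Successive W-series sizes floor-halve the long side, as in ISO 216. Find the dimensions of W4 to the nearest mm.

Let W0's short side be w mm. w · w√2 = 1.53 m² = 1,530,000 mm², so w ≈ 1040.1 mm and w√2 ≈ 1471.0 mm → W0 = 1040 × 1471 mm.
W1: ⌊1471/2⌋ × 1040 = 735 × 1040 mm
W2: ⌊1040/2⌋ × 735 = 520 × 735 mm
W3: ⌊735/2⌋ × 520 = 367 × 520 mm
W4: ⌊520/2⌋ × 367 = 260 × 367 mm

260 × 367 mm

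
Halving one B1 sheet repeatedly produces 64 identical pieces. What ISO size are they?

B7

64 = 2^6, so 6 halving steps.
B1 → B2 → … → B7 after 6 steps.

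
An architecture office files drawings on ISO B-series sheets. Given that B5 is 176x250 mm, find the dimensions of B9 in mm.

44 × 62 mm

B6: ⌊250/2⌋ × 176 = 125 × 176 mm
B7: ⌊176/2⌋ × 125 = 88 × 125 mm
B8: ⌊125/2⌋ × 88 = 62 × 88 mm
B9: ⌊88/2⌋ × 62 = 44 × 62 mm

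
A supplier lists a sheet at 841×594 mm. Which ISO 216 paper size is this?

Aspect ratio 841/594 ≈ 1.416 — close to the ISO √2 ≈ 1.414.
In the A-series (A0 area = 1 m²): A1 = 594 × 841 mm.

A1 (594 × 841 mm)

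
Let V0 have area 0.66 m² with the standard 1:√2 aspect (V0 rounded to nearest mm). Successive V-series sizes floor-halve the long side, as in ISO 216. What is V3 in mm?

Let V0's short side be w mm. w · w√2 = 0.66 m² = 660,000 mm², so w ≈ 683.1 mm and w√2 ≈ 966.1 mm → V0 = 683 × 966 mm.
V1: ⌊966/2⌋ × 683 = 483 × 683 mm
V2: ⌊683/2⌋ × 483 = 341 × 483 mm
V3: ⌊483/2⌋ × 341 = 241 × 341 mm

241 × 341 mm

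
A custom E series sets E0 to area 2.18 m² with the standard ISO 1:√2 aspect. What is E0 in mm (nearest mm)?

1242 × 1756 mm

Let the short side be w mm. Then w · w√2 = 2.18 m² = 2,180,000 mm².
w² = 2,180,000/√2, so w ≈ 1241.6 mm; long side = w√2 ≈ 1755.8 mm.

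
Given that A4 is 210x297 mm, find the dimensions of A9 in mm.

37 × 52 mm

A5: ⌊297/2⌋ × 210 = 148 × 210 mm
A6: ⌊210/2⌋ × 148 = 105 × 148 mm
A7: ⌊148/2⌋ × 105 = 74 × 105 mm
A8: ⌊105/2⌋ × 74 = 52 × 74 mm
A9: ⌊74/2⌋ × 52 = 37 × 52 mm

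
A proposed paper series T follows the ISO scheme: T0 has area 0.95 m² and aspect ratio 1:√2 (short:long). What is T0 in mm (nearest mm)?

Let the short side be w mm. Then w · w√2 = 0.95 m² = 950,000 mm².
w² = 950,000/√2, so w ≈ 819.6 mm; long side = w√2 ≈ 1159.1 mm.

820 × 1159 mm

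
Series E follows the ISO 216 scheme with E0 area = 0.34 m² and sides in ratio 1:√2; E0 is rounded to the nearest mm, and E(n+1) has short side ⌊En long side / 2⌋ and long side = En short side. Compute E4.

122 × 173 mm

Let E0's short side be w mm. w · w√2 = 0.34 m² = 340,000 mm², so w ≈ 490.3 mm and w√2 ≈ 693.4 mm → E0 = 490 × 693 mm.
E1: ⌊693/2⌋ × 490 = 346 × 490 mm
E2: ⌊490/2⌋ × 346 = 245 × 346 mm
E3: ⌊346/2⌋ × 245 = 173 × 245 mm
E4: ⌊245/2⌋ × 173 = 122 × 173 mm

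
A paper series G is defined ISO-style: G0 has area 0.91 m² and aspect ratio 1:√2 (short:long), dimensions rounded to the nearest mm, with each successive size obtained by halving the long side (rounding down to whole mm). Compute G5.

Let G0's short side be w mm. w · w√2 = 0.91 m² = 910,000 mm², so w ≈ 802.2 mm and w√2 ≈ 1134.4 mm → G0 = 802 × 1134 mm.
G1: ⌊1134/2⌋ × 802 = 567 × 802 mm
G2: ⌊802/2⌋ × 567 = 401 × 567 mm
G3: ⌊567/2⌋ × 401 = 283 × 401 mm
G4: ⌊401/2⌋ × 283 = 200 × 283 mm
G5: ⌊283/2⌋ × 200 = 141 × 200 mm

141 × 200 mm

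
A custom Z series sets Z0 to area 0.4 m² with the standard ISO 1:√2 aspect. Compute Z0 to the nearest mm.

532 × 752 mm

Let the short side be w mm. Then w · w√2 = 0.4 m² = 400,000 mm².
w² = 400,000/√2, so w ≈ 531.8 mm; long side = w√2 ≈ 752.1 mm.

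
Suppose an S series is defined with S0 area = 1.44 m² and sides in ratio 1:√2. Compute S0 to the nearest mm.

1009 × 1427 mm

Let the short side be w mm. Then w · w√2 = 1.44 m² = 1,440,000 mm².
w² = 1,440,000/√2, so w ≈ 1009.1 mm; long side = w√2 ≈ 1427.0 mm.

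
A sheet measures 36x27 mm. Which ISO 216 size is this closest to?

Aspect ratio 36/27 ≈ 1.333 (ISO target is √2 ≈ 1.414).
In the A-series (A0 area = 1 m²): A10 = 26 × 37 mm.
Off by 2 mm total — nearest standard size.

A10 (26 × 37 mm)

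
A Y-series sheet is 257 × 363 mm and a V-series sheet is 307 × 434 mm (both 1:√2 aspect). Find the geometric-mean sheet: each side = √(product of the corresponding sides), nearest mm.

281 × 397 mm

Short side: √(257 · 307) = √78899 ≈ 280.9 → 281 mm
Long side: √(363 · 434) = √157542 ≈ 396.9 → 397 mm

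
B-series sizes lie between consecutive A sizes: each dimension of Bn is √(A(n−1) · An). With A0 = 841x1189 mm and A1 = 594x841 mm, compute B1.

Short side: √(841 · 594) = √499554 ≈ 706.8 → 707 mm
Long side: √(1189 · 841) = √999949 ≈ 1000.0 → 1000 mm

707 × 1000 mm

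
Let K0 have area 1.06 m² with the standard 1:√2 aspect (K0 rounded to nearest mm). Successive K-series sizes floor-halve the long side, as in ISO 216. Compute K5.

153 × 216 mm

Let K0's short side be w mm. w · w√2 = 1.06 m² = 1,060,000 mm², so w ≈ 865.8 mm and w√2 ≈ 1224.4 mm → K0 = 866 × 1224 mm.
K1: ⌊1224/2⌋ × 866 = 612 × 866 mm
K2: ⌊866/2⌋ × 612 = 433 × 612 mm
K3: ⌊612/2⌋ × 433 = 306 × 433 mm
K4: ⌊433/2⌋ × 306 = 216 × 306 mm
K5: ⌊306/2⌋ × 216 = 153 × 216 mm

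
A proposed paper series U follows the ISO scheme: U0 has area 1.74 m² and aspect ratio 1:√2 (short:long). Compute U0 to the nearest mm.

1109 × 1569 mm

Let the short side be w mm. Then w · w√2 = 1.74 m² = 1,740,000 mm².
w² = 1,740,000/√2, so w ≈ 1109.2 mm; long side = w√2 ≈ 1568.7 mm.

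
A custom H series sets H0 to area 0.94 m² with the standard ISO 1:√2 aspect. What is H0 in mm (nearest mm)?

Let the short side be w mm. Then w · w√2 = 0.94 m² = 940,000 mm².
w² = 940,000/√2, so w ≈ 815.3 mm; long side = w√2 ≈ 1153.0 mm.

815 × 1153 mm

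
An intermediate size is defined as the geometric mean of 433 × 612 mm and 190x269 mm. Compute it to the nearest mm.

287 × 406 mm

Short side: √(433 · 190) = √82270 ≈ 286.8 → 287 mm
Long side: √(612 · 269) = √164628 ≈ 405.7 → 406 mm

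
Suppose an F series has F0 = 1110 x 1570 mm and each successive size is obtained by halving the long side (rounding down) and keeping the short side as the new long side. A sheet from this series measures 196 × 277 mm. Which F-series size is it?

F5

F0: 1110 × 1570 mm
F1: 785 × 1110 mm
F2: 555 × 785 mm
F3: 392 × 555 mm
F4: 277 × 392 mm
F5: 196 × 277 mm
F6: 138 × 196 mm
→ matches F5.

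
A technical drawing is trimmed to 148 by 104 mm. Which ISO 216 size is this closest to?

A6 (105 × 148 mm)

Aspect ratio 148/104 ≈ 1.423 — close to the ISO √2 ≈ 1.414.
In the A-series (A0 area = 1 m²): A6 = 105 × 148 mm.
Off by 1 mm total — nearest standard size.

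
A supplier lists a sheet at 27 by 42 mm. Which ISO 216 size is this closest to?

Aspect ratio 42/27 ≈ 1.556 (ISO target is √2 ≈ 1.414).
In the C-series (envelope sizes, between A and B): C10 = 28 × 40 mm.
Off by 3 mm total — nearest standard size.

C10 (28 × 40 mm)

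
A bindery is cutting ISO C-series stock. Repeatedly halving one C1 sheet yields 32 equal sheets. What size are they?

C6

32 = 2^5, so 5 halving steps.
C1 → C2 → … → C6 after 5 steps.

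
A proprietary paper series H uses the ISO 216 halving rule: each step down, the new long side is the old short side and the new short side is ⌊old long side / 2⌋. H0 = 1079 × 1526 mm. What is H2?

H1: ⌊1526/2⌋ × 1079 = 763 × 1079 mm
H2: ⌊1079/2⌋ × 763 = 539 × 763 mm

539 × 763 mm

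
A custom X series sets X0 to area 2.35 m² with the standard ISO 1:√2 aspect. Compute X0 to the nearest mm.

Let the short side be w mm. Then w · w√2 = 2.35 m² = 2,350,000 mm².
w² = 2,350,000/√2, so w ≈ 1289.1 mm; long side = w√2 ≈ 1823.0 mm.

1289 × 1823 mm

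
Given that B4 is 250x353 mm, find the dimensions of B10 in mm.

B5: ⌊353/2⌋ × 250 = 176 × 250 mm
B6: ⌊250/2⌋ × 176 = 125 × 176 mm
B7: ⌊176/2⌋ × 125 = 88 × 125 mm
B8: ⌊125/2⌋ × 88 = 62 × 88 mm
B9: ⌊88/2⌋ × 62 = 44 × 62 mm
B10: ⌊62/2⌋ × 44 = 31 × 44 mm

31 × 44 mm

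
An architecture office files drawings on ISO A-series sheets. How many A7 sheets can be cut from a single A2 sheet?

Each ISO step halves the sheet: 1 × A2 → 2 × A3 → 4 × A4 → 8 × A5 → …
From A2 to A7 is 5 halving steps: 2^5 = 32.

32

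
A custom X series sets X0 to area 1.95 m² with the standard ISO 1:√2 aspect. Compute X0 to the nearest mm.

Let the short side be w mm. Then w · w√2 = 1.95 m² = 1,950,000 mm².
w² = 1,950,000/√2, so w ≈ 1174.2 mm; long side = w√2 ≈ 1660.6 mm.

1174 × 1661 mm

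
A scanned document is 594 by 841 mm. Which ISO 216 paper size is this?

A1 (594 × 841 mm)

Aspect ratio 841/594 ≈ 1.416 — close to the ISO √2 ≈ 1.414.
In the A-series (A0 area = 1 m²): A1 = 594 × 841 mm.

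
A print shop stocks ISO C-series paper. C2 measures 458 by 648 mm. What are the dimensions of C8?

C3: ⌊648/2⌋ × 458 = 324 × 458 mm
C4: ⌊458/2⌋ × 324 = 229 × 324 mm
C5: ⌊324/2⌋ × 229 = 162 × 229 mm
C6: ⌊229/2⌋ × 162 = 114 × 162 mm
C7: ⌊162/2⌋ × 114 = 81 × 114 mm
C8: ⌊114/2⌋ × 81 = 57 × 81 mm

57 × 81 mm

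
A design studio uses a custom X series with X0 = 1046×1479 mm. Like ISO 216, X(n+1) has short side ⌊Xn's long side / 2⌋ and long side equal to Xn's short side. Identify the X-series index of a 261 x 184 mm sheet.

X5

X0: 1046 × 1479 mm
X1: 739 × 1046 mm
X2: 523 × 739 mm
X3: 369 × 523 mm
X4: 261 × 369 mm
X5: 184 × 261 mm
X6: 130 × 184 mm
→ matches X5.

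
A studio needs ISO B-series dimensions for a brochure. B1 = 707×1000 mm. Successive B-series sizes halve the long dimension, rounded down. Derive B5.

176 × 250 mm

B2: ⌊1000/2⌋ × 707 = 500 × 707 mm
B3: ⌊707/2⌋ × 500 = 353 × 500 mm
B4: ⌊500/2⌋ × 353 = 250 × 353 mm
B5: ⌊353/2⌋ × 250 = 176 × 250 mm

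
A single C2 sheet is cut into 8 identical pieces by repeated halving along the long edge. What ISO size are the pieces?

C5

8 = 2^3, so 3 halving steps.
C2 → C3 → … → C5 after 3 steps.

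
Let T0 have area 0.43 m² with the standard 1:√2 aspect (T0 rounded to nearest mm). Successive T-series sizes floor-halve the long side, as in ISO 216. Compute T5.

Let T0's short side be w mm. w · w√2 = 0.43 m² = 430,000 mm², so w ≈ 551.4 mm and w√2 ≈ 779.8 mm → T0 = 551 × 780 mm.
T1: ⌊780/2⌋ × 551 = 390 × 551 mm
T2: ⌊551/2⌋ × 390 = 275 × 390 mm
T3: ⌊390/2⌋ × 275 = 195 × 275 mm
T4: ⌊275/2⌋ × 195 = 137 × 195 mm
T5: ⌊195/2⌋ × 137 = 97 × 137 mm

97 × 137 mm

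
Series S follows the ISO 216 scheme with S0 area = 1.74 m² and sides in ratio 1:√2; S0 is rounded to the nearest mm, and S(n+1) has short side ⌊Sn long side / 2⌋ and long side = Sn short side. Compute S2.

Let S0's short side be w mm. w · w√2 = 1.74 m² = 1,740,000 mm², so w ≈ 1109.2 mm and w√2 ≈ 1568.7 mm → S0 = 1109 × 1569 mm.
S1: ⌊1569/2⌋ × 1109 = 784 × 1109 mm
S2: ⌊1109/2⌋ × 784 = 554 × 784 mm

554 × 784 mm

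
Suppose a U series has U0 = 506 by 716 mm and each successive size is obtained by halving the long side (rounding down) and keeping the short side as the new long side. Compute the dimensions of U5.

89 × 126 mm

U1: ⌊716/2⌋ × 506 = 358 × 506 mm
U2: ⌊506/2⌋ × 358 = 253 × 358 mm
U3: ⌊358/2⌋ × 253 = 179 × 253 mm
U4: ⌊253/2⌋ × 179 = 126 × 179 mm
U5: ⌊179/2⌋ × 126 = 89 × 126 mm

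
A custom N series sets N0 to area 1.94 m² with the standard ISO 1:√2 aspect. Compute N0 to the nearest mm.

1171 × 1656 mm

Let the short side be w mm. Then w · w√2 = 1.94 m² = 1,940,000 mm².
w² = 1,940,000/√2, so w ≈ 1171.2 mm; long side = w√2 ≈ 1656.4 mm.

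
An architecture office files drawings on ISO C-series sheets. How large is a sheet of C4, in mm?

229 × 324 mm

C0 = 917 × 1297 mm (C0 is the geometric mean of A0 and B0, aspect 1:√2).
C1: ⌊1297/2⌋ × 917 = 648 × 917 mm
C2: ⌊917/2⌋ × 648 = 458 × 648 mm
C3: ⌊648/2⌋ × 458 = 324 × 458 mm
C4: ⌊458/2⌋ × 324 = 229 × 324 mm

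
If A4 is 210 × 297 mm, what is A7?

74 × 105 mm

A5: ⌊297/2⌋ × 210 = 148 × 210 mm
A6: ⌊210/2⌋ × 148 = 105 × 148 mm
A7: ⌊148/2⌋ × 105 = 74 × 105 mm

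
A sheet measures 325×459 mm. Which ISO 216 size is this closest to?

C3 (324 × 458 mm)

Aspect ratio 459/325 ≈ 1.412 — close to the ISO √2 ≈ 1.414.
In the C-series (envelope sizes, between A and B): C3 = 324 × 458 mm.
Off by 2 mm total — nearest standard size.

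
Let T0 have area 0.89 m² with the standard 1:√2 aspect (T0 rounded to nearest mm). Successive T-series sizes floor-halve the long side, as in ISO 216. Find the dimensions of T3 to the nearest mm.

280 × 396 mm

Let T0's short side be w mm. w · w√2 = 0.89 m² = 890,000 mm², so w ≈ 793.3 mm and w√2 ≈ 1121.9 mm → T0 = 793 × 1122 mm.
T1: ⌊1122/2⌋ × 793 = 561 × 793 mm
T2: ⌊793/2⌋ × 561 = 396 × 561 mm
T3: ⌊561/2⌋ × 396 = 280 × 396 mm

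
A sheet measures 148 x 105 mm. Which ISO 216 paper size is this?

Aspect ratio 148/105 ≈ 1.410 — close to the ISO √2 ≈ 1.414.
In the A-series (A0 area = 1 m²): A6 = 105 × 148 mm.

A6 (105 × 148 mm)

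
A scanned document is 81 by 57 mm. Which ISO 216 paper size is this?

Aspect ratio 81/57 ≈ 1.421 — close to the ISO √2 ≈ 1.414.
In the C-series (envelope sizes, between A and B): C8 = 57 × 81 mm.

C8 (57 × 81 mm)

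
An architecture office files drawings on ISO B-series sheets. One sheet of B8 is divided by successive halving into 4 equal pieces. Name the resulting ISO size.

B10

4 = 2^2, so 2 halving steps.
B8 → B9 → … → B10 after 2 steps.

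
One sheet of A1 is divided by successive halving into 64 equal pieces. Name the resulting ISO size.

64 = 2^6, so 6 halving steps.
A1 → A2 → … → A7 after 6 steps.

A7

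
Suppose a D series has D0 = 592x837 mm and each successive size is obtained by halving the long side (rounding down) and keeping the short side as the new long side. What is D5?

104 × 148 mm

D1: ⌊837/2⌋ × 592 = 418 × 592 mm
D2: ⌊592/2⌋ × 418 = 296 × 418 mm
D3: ⌊418/2⌋ × 296 = 209 × 296 mm
D4: ⌊296/2⌋ × 209 = 148 × 209 mm
D5: ⌊209/2⌋ × 148 = 104 × 148 mm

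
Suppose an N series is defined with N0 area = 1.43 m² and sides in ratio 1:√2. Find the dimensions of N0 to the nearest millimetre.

1006 × 1422 mm

Let the short side be w mm. Then w · w√2 = 1.43 m² = 1,430,000 mm².
w² = 1,430,000/√2, so w ≈ 1005.6 mm; long side = w√2 ≈ 1422.1 mm.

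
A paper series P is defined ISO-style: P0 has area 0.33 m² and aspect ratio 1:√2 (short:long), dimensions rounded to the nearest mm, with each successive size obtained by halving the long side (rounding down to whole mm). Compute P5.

85 × 120 mm

Let P0's short side be w mm. w · w√2 = 0.33 m² = 330,000 mm², so w ≈ 483.1 mm and w√2 ≈ 683.1 mm → P0 = 483 × 683 mm.
P1: ⌊683/2⌋ × 483 = 341 × 483 mm
P2: ⌊483/2⌋ × 341 = 241 × 341 mm
P3: ⌊341/2⌋ × 241 = 170 × 241 mm
P4: ⌊241/2⌋ × 170 = 120 × 170 mm
P5: ⌊170/2⌋ × 120 = 85 × 120 mm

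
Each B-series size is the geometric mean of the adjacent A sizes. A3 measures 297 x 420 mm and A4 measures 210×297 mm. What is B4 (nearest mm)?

250 × 353 mm

Short side: √(297 · 210) = √62370 ≈ 249.7 → 250 mm
Long side: √(420 · 297) = √124740 ≈ 353.2 → 353 mm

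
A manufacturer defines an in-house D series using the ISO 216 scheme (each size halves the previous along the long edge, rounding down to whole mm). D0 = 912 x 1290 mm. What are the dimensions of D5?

D1 = 645 × 912 mm (from D0 by 1 halving).
D2: ⌊912/2⌋ × 645 = 456 × 645 mm
D3: ⌊645/2⌋ × 456 = 322 × 456 mm
D4: ⌊456/2⌋ × 322 = 228 × 322 mm
D5: ⌊322/2⌋ × 228 = 161 × 228 mm

161 × 228 mm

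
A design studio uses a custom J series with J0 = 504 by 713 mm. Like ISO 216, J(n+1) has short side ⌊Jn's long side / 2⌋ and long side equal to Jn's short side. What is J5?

J1 = 356 × 504 mm (from J0 by 1 halving).
J2: ⌊504/2⌋ × 356 = 252 × 356 mm
J3: ⌊356/2⌋ × 252 = 178 × 252 mm
J4: ⌊252/2⌋ × 178 = 126 × 178 mm
J5: ⌊178/2⌋ × 126 = 89 × 126 mm

89 × 126 mm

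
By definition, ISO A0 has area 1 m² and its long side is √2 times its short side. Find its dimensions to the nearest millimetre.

841 × 1189 mm

Let the short side be w mm. Then the long side is w√2 and w · w√2 = 10⁶ mm².
w² = 10⁶/√2, so w = 1000 / 2^(1/4) ≈ 840.9 mm; long side = 1000 · 2^(1/4) ≈ 1189.2 mm.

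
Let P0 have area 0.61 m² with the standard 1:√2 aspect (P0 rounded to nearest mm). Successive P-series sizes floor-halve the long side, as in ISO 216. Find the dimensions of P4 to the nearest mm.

164 × 232 mm

Let P0's short side be w mm. w · w√2 = 0.61 m² = 610,000 mm², so w ≈ 656.8 mm and w√2 ≈ 928.8 mm → P0 = 657 × 929 mm.
P1: ⌊929/2⌋ × 657 = 464 × 657 mm
P2: ⌊657/2⌋ × 464 = 328 × 464 mm
P3: ⌊464/2⌋ × 328 = 232 × 328 mm
P4: ⌊328/2⌋ × 232 = 164 × 232 mm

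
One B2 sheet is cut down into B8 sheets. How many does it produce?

64

B2 = 500 × 707 mm; B8 = 62 × 88 mm.
Each halving step doubles the count; 6 steps from B2 to B8.
2^6 = 64.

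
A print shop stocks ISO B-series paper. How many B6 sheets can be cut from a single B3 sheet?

Each ISO step halves the sheet: 1 × B3 → 2 × B4 → 4 × B5 → 8 × B6
From B3 to B6 is 3 halving steps: 2^3 = 8.

8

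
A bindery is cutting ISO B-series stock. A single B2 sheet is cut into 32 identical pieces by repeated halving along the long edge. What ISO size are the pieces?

32 = 2^5, so 5 halving steps.
B2 → B3 → … → B7 after 5 steps.

B7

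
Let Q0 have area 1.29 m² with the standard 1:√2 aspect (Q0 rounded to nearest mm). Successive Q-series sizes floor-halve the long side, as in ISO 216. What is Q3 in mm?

Let Q0's short side be w mm. w · w√2 = 1.29 m² = 1,290,000 mm², so w ≈ 955.1 mm and w√2 ≈ 1350.7 mm → Q0 = 955 × 1351 mm.
Q1: ⌊1351/2⌋ × 955 = 675 × 955 mm
Q2: ⌊955/2⌋ × 675 = 477 × 675 mm
Q3: ⌊675/2⌋ × 477 = 337 × 477 mm

337 × 477 mm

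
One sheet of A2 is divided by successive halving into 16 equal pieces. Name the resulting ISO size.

A6

16 = 2^4, so 4 halving steps.
A2 → A3 → … → A6 after 4 steps.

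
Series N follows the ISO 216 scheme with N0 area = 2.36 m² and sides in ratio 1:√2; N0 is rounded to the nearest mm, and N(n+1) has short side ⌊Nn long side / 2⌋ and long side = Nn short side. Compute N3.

456 × 646 mm

Let N0's short side be w mm. w · w√2 = 2.36 m² = 2,360,000 mm², so w ≈ 1291.8 mm and w√2 ≈ 1826.9 mm → N0 = 1292 × 1827 mm.
N1: ⌊1827/2⌋ × 1292 = 913 × 1292 mm
N2: ⌊1292/2⌋ × 913 = 646 × 913 mm
N3: ⌊913/2⌋ × 646 = 456 × 646 mm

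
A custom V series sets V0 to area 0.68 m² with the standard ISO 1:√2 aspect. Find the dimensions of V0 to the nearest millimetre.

Let the short side be w mm. Then w · w√2 = 0.68 m² = 680,000 mm².
w² = 680,000/√2, so w ≈ 693.4 mm; long side = w√2 ≈ 980.6 mm.

693 × 981 mm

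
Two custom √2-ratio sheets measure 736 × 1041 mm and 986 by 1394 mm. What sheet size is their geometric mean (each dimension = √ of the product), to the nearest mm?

Short side: √(736 · 986) = √725696 ≈ 851.9 → 852 mm
Long side: √(1041 · 1394) = √1451154 ≈ 1204.6 → 1205 mm

852 × 1205 mm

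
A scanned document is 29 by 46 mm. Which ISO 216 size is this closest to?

B10 (31 × 44 mm)

Aspect ratio 46/29 ≈ 1.586 (ISO target is √2 ≈ 1.414).
In the B-series (B0 = 1000 × 1414 mm): B10 = 31 × 44 mm.
Off by 4 mm total — nearest standard size.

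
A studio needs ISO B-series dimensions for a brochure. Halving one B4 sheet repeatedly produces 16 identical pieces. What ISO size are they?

16 = 2^4, so 4 halving steps.
B4 → B5 → … → B8 after 4 steps.

B8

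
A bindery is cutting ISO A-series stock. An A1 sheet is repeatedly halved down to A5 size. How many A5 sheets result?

Each ISO step halves the sheet: 1 × A1 → 2 × A2 → 4 × A3 → 8 × A4 → …
From A1 to A5 is 4 halving steps: 2^4 = 16.

16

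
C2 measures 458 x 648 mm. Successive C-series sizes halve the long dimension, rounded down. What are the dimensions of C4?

C3: ⌊648/2⌋ × 458 = 324 × 458 mm
C4: ⌊458/2⌋ × 324 = 229 × 324 mm

229 × 324 mm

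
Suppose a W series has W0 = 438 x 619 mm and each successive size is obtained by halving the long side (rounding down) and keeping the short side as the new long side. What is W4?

109 × 154 mm

W1: ⌊619/2⌋ × 438 = 309 × 438 mm
W2: ⌊438/2⌋ × 309 = 219 × 309 mm
W3: ⌊309/2⌋ × 219 = 154 × 219 mm
W4: ⌊219/2⌋ × 154 = 109 × 154 mm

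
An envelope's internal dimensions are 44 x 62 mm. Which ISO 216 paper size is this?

B9 (44 × 62 mm)

Aspect ratio 62/44 ≈ 1.409 — close to the ISO √2 ≈ 1.414.
In the B-series (B0 = 1000 × 1414 mm): B9 = 44 × 62 mm.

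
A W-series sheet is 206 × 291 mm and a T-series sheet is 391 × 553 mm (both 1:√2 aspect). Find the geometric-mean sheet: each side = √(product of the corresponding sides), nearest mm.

Short side: √(206 · 391) = √80546 ≈ 283.8 → 284 mm
Long side: √(291 · 553) = √160923 ≈ 401.2 → 401 mm

284 × 401 mm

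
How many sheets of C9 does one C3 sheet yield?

64

C3 = 324 × 458 mm; C9 = 40 × 57 mm.
Each halving step doubles the count; 6 steps from C3 to C9.
2^6 = 64.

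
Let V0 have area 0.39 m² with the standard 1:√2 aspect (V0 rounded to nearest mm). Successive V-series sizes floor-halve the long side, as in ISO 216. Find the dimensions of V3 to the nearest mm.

Let V0's short side be w mm. w · w√2 = 0.39 m² = 390,000 mm², so w ≈ 525.1 mm and w√2 ≈ 742.7 mm → V0 = 525 × 743 mm.
V1: ⌊743/2⌋ × 525 = 371 × 525 mm
V2: ⌊525/2⌋ × 371 = 262 × 371 mm
V3: ⌊371/2⌋ × 262 = 185 × 262 mm

185 × 262 mm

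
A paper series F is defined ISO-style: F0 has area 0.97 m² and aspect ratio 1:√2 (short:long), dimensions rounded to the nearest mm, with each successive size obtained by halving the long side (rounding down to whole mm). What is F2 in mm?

Let F0's short side be w mm. w · w√2 = 0.97 m² = 970,000 mm², so w ≈ 828.2 mm and w√2 ≈ 1171.2 mm → F0 = 828 × 1171 mm.
F1: ⌊1171/2⌋ × 828 = 585 × 828 mm
F2: ⌊828/2⌋ × 585 = 414 × 585 mm

414 × 585 mm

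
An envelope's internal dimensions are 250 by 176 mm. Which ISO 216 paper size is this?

Aspect ratio 250/176 ≈ 1.420 — close to the ISO √2 ≈ 1.414.
In the B-series (B0 = 1000 × 1414 mm): B5 = 176 × 250 mm.

B5 (176 × 250 mm)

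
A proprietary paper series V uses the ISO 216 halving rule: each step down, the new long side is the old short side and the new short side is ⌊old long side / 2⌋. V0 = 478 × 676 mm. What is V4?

V1: ⌊676/2⌋ × 478 = 338 × 478 mm
V2: ⌊478/2⌋ × 338 = 239 × 338 mm
V3: ⌊338/2⌋ × 239 = 169 × 239 mm
V4: ⌊239/2⌋ × 169 = 119 × 169 mm

119 × 169 mm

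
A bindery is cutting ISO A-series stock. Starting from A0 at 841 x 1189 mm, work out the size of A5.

A1: ⌊1189/2⌋ × 841 = 594 × 841 mm
A2: ⌊841/2⌋ × 594 = 420 × 594 mm
A3: ⌊594/2⌋ × 420 = 297 × 420 mm
A4: ⌊420/2⌋ × 297 = 210 × 297 mm
A5: ⌊297/2⌋ × 210 = 148 × 210 mm

148 × 210 mm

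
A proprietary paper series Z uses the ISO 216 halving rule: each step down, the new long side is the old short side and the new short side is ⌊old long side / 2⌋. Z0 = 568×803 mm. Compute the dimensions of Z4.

142 × 200 mm

Z1 = 401 × 568 mm (from Z0 by 1 halving).
Z2: ⌊568/2⌋ × 401 = 284 × 401 mm
Z3: ⌊401/2⌋ × 284 = 200 × 284 mm
Z4: ⌊284/2⌋ × 200 = 142 × 200 mm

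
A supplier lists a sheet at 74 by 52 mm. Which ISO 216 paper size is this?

Aspect ratio 74/52 ≈ 1.423 — close to the ISO √2 ≈ 1.414.
In the A-series (A0 area = 1 m²): A8 = 52 × 74 mm.

A8 (52 × 74 mm)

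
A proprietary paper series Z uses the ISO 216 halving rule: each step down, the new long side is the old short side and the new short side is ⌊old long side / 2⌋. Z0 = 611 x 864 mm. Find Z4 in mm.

Z1: ⌊864/2⌋ × 611 = 432 × 611 mm
Z2: ⌊611/2⌋ × 432 = 305 × 432 mm
Z3: ⌊432/2⌋ × 305 = 216 × 305 mm
Z4: ⌊305/2⌋ × 216 = 152 × 216 mm

152 × 216 mm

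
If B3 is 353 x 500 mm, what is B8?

B4: ⌊500/2⌋ × 353 = 250 × 353 mm
B5: ⌊353/2⌋ × 250 = 176 × 250 mm
B6: ⌊250/2⌋ × 176 = 125 × 176 mm
B7: ⌊176/2⌋ × 125 = 88 × 125 mm
B8: ⌊125/2⌋ × 88 = 62 × 88 mm

62 × 88 mm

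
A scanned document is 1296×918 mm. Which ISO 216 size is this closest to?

Aspect ratio 1296/918 ≈ 1.412 — close to the ISO √2 ≈ 1.414.
In the C-series (envelope sizes, between A and B): C0 = 917 × 1297 mm.
Off by 2 mm total — nearest standard size.

C0 (917 × 1297 mm)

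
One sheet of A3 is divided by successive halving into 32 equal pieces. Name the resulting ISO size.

A8

32 = 2^5, so 5 halving steps.
A3 → A4 → … → A8 after 5 steps.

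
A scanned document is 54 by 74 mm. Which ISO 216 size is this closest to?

Aspect ratio 74/54 ≈ 1.370 (ISO target is √2 ≈ 1.414).
In the A-series (A0 area = 1 m²): A8 = 52 × 74 mm.
Off by 2 mm total — nearest standard size.

A8 (52 × 74 mm)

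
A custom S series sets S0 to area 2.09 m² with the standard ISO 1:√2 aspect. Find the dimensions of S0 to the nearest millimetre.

Let the short side be w mm. Then w · w√2 = 2.09 m² = 2,090,000 mm².
w² = 2,090,000/√2, so w ≈ 1215.7 mm; long side = w√2 ≈ 1719.2 mm.

1216 × 1719 mm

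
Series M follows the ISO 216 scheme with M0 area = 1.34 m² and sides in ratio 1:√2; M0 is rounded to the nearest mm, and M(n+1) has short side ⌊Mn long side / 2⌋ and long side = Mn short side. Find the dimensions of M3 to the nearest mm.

Let M0's short side be w mm. w · w√2 = 1.34 m² = 1,340,000 mm², so w ≈ 973.4 mm and w√2 ≈ 1376.6 mm → M0 = 973 × 1377 mm.
M1: ⌊1377/2⌋ × 973 = 688 × 973 mm
M2: ⌊973/2⌋ × 688 = 486 × 688 mm
M3: ⌊688/2⌋ × 486 = 344 × 486 mm

344 × 486 mm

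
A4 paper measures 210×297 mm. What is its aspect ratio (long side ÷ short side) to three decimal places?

1.414

297 / 210 = 1.414
Matches √2 ≈ 1.414 — the ISO 216 defining ratio.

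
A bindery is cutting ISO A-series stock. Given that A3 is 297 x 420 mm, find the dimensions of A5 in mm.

148 × 210 mm

A4: ⌊420/2⌋ × 297 = 210 × 297 mm
A5: ⌊297/2⌋ × 210 = 148 × 210 mm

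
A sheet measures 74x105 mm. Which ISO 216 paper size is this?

Aspect ratio 105/74 ≈ 1.419 — close to the ISO √2 ≈ 1.414.
In the A-series (A0 area = 1 m²): A7 = 74 × 105 mm.

A7 (74 × 105 mm)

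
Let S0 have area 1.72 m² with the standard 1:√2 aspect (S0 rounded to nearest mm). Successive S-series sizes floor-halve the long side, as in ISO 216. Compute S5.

195 × 275 mm

Let S0's short side be w mm. w · w√2 = 1.72 m² = 1,720,000 mm², so w ≈ 1102.8 mm and w√2 ≈ 1559.6 mm → S0 = 1103 × 1560 mm.
S1: ⌊1560/2⌋ × 1103 = 780 × 1103 mm
S2: ⌊1103/2⌋ × 780 = 551 × 780 mm
S3: ⌊780/2⌋ × 551 = 390 × 551 mm
S4: ⌊551/2⌋ × 390 = 275 × 390 mm
S5: ⌊390/2⌋ × 275 = 195 × 275 mm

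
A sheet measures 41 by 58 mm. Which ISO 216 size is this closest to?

Aspect ratio 58/41 ≈ 1.415 — close to the ISO √2 ≈ 1.414.
In the C-series (envelope sizes, between A and B): C9 = 40 × 57 mm.
Off by 2 mm total — nearest standard size.

C9 (40 × 57 mm)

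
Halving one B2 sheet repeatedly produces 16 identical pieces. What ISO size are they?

B6

16 = 2^4, so 4 halving steps.
B2 → B3 → … → B6 after 4 steps.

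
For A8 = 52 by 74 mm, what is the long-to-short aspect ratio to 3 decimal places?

74 / 52 = 1.423
ISO 216 targets √2 ≈ 1.414; the +0.009 deviation is from mm rounding.

1.423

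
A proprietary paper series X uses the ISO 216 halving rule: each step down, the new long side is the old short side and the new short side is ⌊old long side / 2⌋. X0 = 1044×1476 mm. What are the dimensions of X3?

369 × 522 mm

X1: ⌊1476/2⌋ × 1044 = 738 × 1044 mm
X2: ⌊1044/2⌋ × 738 = 522 × 738 mm
X3: ⌊738/2⌋ × 522 = 369 × 522 mm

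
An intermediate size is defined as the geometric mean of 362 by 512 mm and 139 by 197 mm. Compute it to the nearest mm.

224 × 318 mm

Short side: √(362 · 139) = √50318 ≈ 224.3 → 224 mm
Long side: √(512 · 197) = √100864 ≈ 317.6 → 318 mm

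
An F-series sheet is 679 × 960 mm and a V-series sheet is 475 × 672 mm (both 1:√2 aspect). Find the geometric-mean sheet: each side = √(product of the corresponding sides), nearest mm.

Short side: √(679 · 475) = √322525 ≈ 567.9 → 568 mm
Long side: √(960 · 672) = √645120 ≈ 803.2 → 803 mm

568 × 803 mm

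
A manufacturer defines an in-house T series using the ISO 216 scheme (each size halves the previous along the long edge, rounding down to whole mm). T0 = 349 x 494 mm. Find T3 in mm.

T1: ⌊494/2⌋ × 349 = 247 × 349 mm
T2: ⌊349/2⌋ × 247 = 174 × 247 mm
T3: ⌊247/2⌋ × 174 = 123 × 174 mm

123 × 174 mm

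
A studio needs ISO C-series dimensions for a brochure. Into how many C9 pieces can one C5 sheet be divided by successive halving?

16

C5 = 162 × 229 mm; C9 = 40 × 57 mm.
Each halving step doubles the count; 4 steps from C5 to C9.
2^4 = 16.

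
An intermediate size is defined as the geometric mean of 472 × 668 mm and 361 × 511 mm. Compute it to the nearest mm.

413 × 584 mm

Short side: √(472 · 361) = √170392 ≈ 412.8 → 413 mm
Long side: √(668 · 511) = √341348 ≈ 584.2 → 584 mm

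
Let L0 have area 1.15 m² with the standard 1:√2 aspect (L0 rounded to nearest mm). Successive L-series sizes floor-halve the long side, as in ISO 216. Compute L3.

Let L0's short side be w mm. w · w√2 = 1.15 m² = 1,150,000 mm², so w ≈ 901.8 mm and w√2 ≈ 1275.3 mm → L0 = 902 × 1275 mm.
L1: ⌊1275/2⌋ × 902 = 637 × 902 mm
L2: ⌊902/2⌋ × 637 = 451 × 637 mm
L3: ⌊637/2⌋ × 451 = 318 × 451 mm

318 × 451 mm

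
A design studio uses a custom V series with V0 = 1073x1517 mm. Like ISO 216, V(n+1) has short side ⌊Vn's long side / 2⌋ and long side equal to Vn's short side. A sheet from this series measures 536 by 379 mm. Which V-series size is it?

V0: 1073 × 1517 mm
V1: 758 × 1073 mm
V2: 536 × 758 mm
V3: 379 × 536 mm
V4: 268 × 379 mm
→ matches V3.

V3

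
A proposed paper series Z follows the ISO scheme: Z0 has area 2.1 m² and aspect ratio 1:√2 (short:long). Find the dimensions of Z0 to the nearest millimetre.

Let the short side be w mm. Then w · w√2 = 2.1 m² = 2,100,000 mm².
w² = 2,100,000/√2, so w ≈ 1218.6 mm; long side = w√2 ≈ 1723.3 mm.

1219 × 1723 mm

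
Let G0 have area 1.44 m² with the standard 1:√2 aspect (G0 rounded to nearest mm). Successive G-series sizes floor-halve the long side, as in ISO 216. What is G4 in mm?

252 × 356 mm

Let G0's short side be w mm. w · w√2 = 1.44 m² = 1,440,000 mm², so w ≈ 1009.1 mm and w√2 ≈ 1427.0 mm → G0 = 1009 × 1427 mm.
G1: ⌊1427/2⌋ × 1009 = 713 × 1009 mm
G2: ⌊1009/2⌋ × 713 = 504 × 713 mm
G3: ⌊713/2⌋ × 504 = 356 × 504 mm
G4: ⌊504/2⌋ × 356 = 252 × 356 mm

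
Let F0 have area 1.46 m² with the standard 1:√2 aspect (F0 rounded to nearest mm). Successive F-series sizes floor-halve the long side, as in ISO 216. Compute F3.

Let F0's short side be w mm. w · w√2 = 1.46 m² = 1,460,000 mm², so w ≈ 1016.1 mm and w√2 ≈ 1436.9 mm → F0 = 1016 × 1437 mm.
F1: ⌊1437/2⌋ × 1016 = 718 × 1016 mm
F2: ⌊1016/2⌋ × 718 = 508 × 718 mm
F3: ⌊718/2⌋ × 508 = 359 × 508 mm

359 × 508 mm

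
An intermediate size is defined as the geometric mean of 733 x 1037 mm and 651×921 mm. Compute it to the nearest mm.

691 × 977 mm

Short side: √(733 · 651) = √477183 ≈ 690.8 → 691 mm
Long side: √(1037 · 921) = √955077 ≈ 977.3 → 977 mm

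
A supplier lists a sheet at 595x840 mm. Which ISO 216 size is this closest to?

Aspect ratio 840/595 ≈ 1.412 — close to the ISO √2 ≈ 1.414.
In the A-series (A0 area = 1 m²): A1 = 594 × 841 mm.
Off by 2 mm total — nearest standard size.

A1 (594 × 841 mm)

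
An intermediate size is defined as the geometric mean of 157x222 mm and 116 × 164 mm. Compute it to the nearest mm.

Short side: √(157 · 116) = √18212 ≈ 135.0 → 135 mm
Long side: √(222 · 164) = √36408 ≈ 190.8 → 191 mm

135 × 191 mm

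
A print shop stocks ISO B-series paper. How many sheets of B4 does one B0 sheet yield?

16

Each ISO step halves the sheet: 1 × B0 → 2 × B1 → 4 × B2 → 8 × B3 → …
From B0 to B4 is 4 halving steps: 2^4 = 16.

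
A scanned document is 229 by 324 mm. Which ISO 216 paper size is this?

C4 (229 × 324 mm)

Aspect ratio 324/229 ≈ 1.415 — close to the ISO √2 ≈ 1.414.
In the C-series (envelope sizes, between A and B): C4 = 229 × 324 mm.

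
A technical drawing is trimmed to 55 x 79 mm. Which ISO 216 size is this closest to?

C8 (57 × 81 mm)

Aspect ratio 79/55 ≈ 1.436 (ISO target is √2 ≈ 1.414).
In the C-series (envelope sizes, between A and B): C8 = 57 × 81 mm.
Off by 4 mm total — nearest standard size.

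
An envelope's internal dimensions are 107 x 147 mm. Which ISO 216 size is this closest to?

A6 (105 × 148 mm)

Aspect ratio 147/107 ≈ 1.374 (ISO target is √2 ≈ 1.414).
In the A-series (A0 area = 1 m²): A6 = 105 × 148 mm.
Off by 3 mm total — nearest standard size.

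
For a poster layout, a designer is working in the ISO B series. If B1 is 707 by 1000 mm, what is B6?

B2: ⌊1000/2⌋ × 707 = 500 × 707 mm
B3: ⌊707/2⌋ × 500 = 353 × 500 mm
B4: ⌊500/2⌋ × 353 = 250 × 353 mm
B5: ⌊353/2⌋ × 250 = 176 × 250 mm
B6: ⌊250/2⌋ × 176 = 125 × 176 mm

125 × 176 mm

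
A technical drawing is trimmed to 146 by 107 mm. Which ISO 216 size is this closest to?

Aspect ratio 146/107 ≈ 1.364 (ISO target is √2 ≈ 1.414).
In the A-series (A0 area = 1 m²): A6 = 105 × 148 mm.
Off by 4 mm total — nearest standard size.

A6 (105 × 148 mm)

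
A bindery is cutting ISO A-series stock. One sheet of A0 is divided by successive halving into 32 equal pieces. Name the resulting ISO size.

32 = 2^5, so 5 halving steps.
A0 → A1 → … → A5 after 5 steps.

A5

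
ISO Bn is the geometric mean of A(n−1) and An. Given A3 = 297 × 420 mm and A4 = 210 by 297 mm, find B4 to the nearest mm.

250 × 353 mm

Short side: √(297 · 210) = √62370 ≈ 249.7 → 250 mm
Long side: √(420 · 297) = √124740 ≈ 353.2 → 353 mm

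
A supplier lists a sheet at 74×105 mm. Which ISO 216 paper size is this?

A7 (74 × 105 mm)

Aspect ratio 105/74 ≈ 1.419 — close to the ISO √2 ≈ 1.414.
In the A-series (A0 area = 1 m²): A7 = 74 × 105 mm.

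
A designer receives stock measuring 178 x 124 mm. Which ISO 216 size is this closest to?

Aspect ratio 178/124 ≈ 1.435 (ISO target is √2 ≈ 1.414).
In the B-series (B0 = 1000 × 1414 mm): B6 = 125 × 176 mm.
Off by 3 mm total — nearest standard size.

B6 (125 × 176 mm)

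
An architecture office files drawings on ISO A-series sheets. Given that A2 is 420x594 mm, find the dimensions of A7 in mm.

74 × 105 mm

A3: ⌊594/2⌋ × 420 = 297 × 420 mm
A4: ⌊420/2⌋ × 297 = 210 × 297 mm
A5: ⌊297/2⌋ × 210 = 148 × 210 mm
A6: ⌊210/2⌋ × 148 = 105 × 148 mm
A7: ⌊148/2⌋ × 105 = 74 × 105 mm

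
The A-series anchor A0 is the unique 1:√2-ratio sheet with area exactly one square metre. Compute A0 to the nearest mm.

841 × 1189 mm

Let the short side be w mm. Then the long side is w√2 and w · w√2 = 10⁶ mm².
w² = 10⁶/√2, so w = 1000 / 2^(1/4) ≈ 840.9 mm; long side = 1000 · 2^(1/4) ≈ 1189.2 mm.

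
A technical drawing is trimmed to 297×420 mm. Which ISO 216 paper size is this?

A3 (297 × 420 mm)

Aspect ratio 420/297 ≈ 1.414 — close to the ISO √2 ≈ 1.414.
In the A-series (A0 area = 1 m²): A3 = 297 × 420 mm.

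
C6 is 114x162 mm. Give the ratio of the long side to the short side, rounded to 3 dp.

1.421

162 / 114 = 1.421
ISO 216 targets √2 ≈ 1.414; the +0.007 deviation is from mm rounding.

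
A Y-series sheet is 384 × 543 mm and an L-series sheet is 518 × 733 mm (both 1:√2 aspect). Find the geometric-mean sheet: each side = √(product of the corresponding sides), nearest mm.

446 × 631 mm

Short side: √(384 · 518) = √198912 ≈ 446.0 → 446 mm
Long side: √(543 · 733) = √398019 ≈ 630.9 → 631 mm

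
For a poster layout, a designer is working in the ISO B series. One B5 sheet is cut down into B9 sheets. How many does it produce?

B5 = 176 × 250 mm; B9 = 44 × 62 mm.
Each halving step doubles the count; 4 steps from B5 to B9.
2^4 = 16.

16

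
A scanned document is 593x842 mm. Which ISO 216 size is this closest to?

Aspect ratio 842/593 ≈ 1.420 — close to the ISO √2 ≈ 1.414.
In the A-series (A0 area = 1 m²): A1 = 594 × 841 mm.
Off by 2 mm total — nearest standard size.

A1 (594 × 841 mm)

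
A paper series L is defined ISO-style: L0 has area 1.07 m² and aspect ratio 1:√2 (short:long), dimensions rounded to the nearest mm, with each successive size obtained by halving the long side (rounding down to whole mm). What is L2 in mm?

Let L0's short side be w mm. w · w√2 = 1.07 m² = 1,070,000 mm², so w ≈ 869.8 mm and w√2 ≈ 1230.1 mm → L0 = 870 × 1230 mm.
L1: ⌊1230/2⌋ × 870 = 615 × 870 mm
L2: ⌊870/2⌋ × 615 = 435 × 615 mm

435 × 615 mm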